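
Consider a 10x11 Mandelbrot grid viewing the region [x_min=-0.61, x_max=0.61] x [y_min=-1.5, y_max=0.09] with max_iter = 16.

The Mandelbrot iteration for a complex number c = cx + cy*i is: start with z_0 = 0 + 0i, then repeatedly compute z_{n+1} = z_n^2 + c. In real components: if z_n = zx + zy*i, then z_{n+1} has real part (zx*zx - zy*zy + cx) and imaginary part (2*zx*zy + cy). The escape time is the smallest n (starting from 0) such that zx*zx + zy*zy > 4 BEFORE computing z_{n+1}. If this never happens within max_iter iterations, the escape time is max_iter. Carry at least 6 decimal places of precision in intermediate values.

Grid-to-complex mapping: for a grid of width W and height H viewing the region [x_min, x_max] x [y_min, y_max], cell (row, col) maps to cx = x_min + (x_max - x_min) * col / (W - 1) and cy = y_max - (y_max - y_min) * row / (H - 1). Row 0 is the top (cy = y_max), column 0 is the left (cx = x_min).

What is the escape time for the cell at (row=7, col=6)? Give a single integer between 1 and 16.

z_0 = 0 + 0i, c = 0.2033 + -1.0230i
Iter 1: z = 0.2033 + -1.0230i, |z|^2 = 1.0879
Iter 2: z = -0.8019 + -1.4390i, |z|^2 = 2.7137
Iter 3: z = -1.2245 + 1.2848i, |z|^2 = 3.1500
Iter 4: z = 0.0521 + -4.1693i, |z|^2 = 17.3860
Escaped at iteration 4

Answer: 4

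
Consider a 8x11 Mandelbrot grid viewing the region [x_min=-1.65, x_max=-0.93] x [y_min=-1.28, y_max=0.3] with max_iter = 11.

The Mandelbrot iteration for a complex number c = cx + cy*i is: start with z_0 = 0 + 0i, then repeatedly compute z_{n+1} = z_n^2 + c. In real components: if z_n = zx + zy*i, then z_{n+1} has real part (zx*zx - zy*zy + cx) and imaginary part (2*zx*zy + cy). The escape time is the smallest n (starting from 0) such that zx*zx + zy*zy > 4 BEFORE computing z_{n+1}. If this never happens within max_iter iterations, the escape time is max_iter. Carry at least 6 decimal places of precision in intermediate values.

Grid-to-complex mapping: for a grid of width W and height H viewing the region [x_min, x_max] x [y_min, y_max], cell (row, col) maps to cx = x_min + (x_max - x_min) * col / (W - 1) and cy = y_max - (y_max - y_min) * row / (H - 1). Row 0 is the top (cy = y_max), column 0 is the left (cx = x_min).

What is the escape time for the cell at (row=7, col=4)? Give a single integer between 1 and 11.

z_0 = 0 + 0i, c = -1.2386 + -0.8060i
Iter 1: z = -1.2386 + -0.8060i, |z|^2 = 2.1837
Iter 2: z = -0.3541 + 1.1906i, |z|^2 = 1.5429
Iter 3: z = -2.5306 + -1.6493i, |z|^2 = 9.1242
Escaped at iteration 3

Answer: 3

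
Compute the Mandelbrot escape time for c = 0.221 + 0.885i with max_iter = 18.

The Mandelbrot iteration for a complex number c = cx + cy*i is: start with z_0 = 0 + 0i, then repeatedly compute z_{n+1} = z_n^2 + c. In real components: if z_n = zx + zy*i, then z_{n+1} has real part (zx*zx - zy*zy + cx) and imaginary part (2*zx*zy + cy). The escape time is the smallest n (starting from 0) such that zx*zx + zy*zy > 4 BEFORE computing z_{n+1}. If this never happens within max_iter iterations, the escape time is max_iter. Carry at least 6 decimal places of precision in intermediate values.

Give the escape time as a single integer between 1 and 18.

Answer: 4

Derivation:
z_0 = 0 + 0i, c = 0.2210 + 0.8850i
Iter 1: z = 0.2210 + 0.8850i, |z|^2 = 0.8321
Iter 2: z = -0.5134 + 1.2762i, |z|^2 = 1.8922
Iter 3: z = -1.1440 + -0.4253i, |z|^2 = 1.4897
Iter 4: z = 1.3489 + 1.8582i, |z|^2 = 5.2725
Escaped at iteration 4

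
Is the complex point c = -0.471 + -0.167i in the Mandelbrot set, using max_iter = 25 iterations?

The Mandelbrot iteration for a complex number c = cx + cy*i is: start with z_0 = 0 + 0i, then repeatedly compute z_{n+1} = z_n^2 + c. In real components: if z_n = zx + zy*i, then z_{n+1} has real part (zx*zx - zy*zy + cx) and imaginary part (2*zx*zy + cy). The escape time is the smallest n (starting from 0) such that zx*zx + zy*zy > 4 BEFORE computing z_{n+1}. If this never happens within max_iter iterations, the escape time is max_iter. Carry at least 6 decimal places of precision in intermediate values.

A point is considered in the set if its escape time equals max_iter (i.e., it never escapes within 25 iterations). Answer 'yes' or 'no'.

z_0 = 0 + 0i, c = -0.4710 + -0.1670i
Iter 1: z = -0.4710 + -0.1670i, |z|^2 = 0.2497
Iter 2: z = -0.2770 + -0.0097i, |z|^2 = 0.0768
Iter 3: z = -0.3943 + -0.1616i, |z|^2 = 0.1816
Iter 4: z = -0.3416 + -0.0395i, |z|^2 = 0.1183
Iter 5: z = -0.3559 + -0.1400i, |z|^2 = 0.1462
Iter 6: z = -0.3640 + -0.0674i, |z|^2 = 0.1370
Iter 7: z = -0.3431 + -0.1180i, |z|^2 = 0.1316
Iter 8: z = -0.3672 + -0.0861i, |z|^2 = 0.1423
Iter 9: z = -0.3436 + -0.1038i, |z|^2 = 0.1288
Iter 10: z = -0.3637 + -0.0957i, |z|^2 = 0.1415
Iter 11: z = -0.3478 + -0.0974i, |z|^2 = 0.1305
Iter 12: z = -0.3595 + -0.0992i, |z|^2 = 0.1391
Iter 13: z = -0.3516 + -0.0956i, |z|^2 = 0.1328
Iter 14: z = -0.3565 + -0.0997i, |z|^2 = 0.1370
Iter 15: z = -0.3538 + -0.0959i, |z|^2 = 0.1344
Iter 16: z = -0.3550 + -0.0991i, |z|^2 = 0.1358
Iter 17: z = -0.3548 + -0.0966i, |z|^2 = 0.1352
Iter 18: z = -0.3544 + -0.0984i, |z|^2 = 0.1353
Iter 19: z = -0.3551 + -0.0972i, |z|^2 = 0.1355
Iter 20: z = -0.3544 + -0.0980i, |z|^2 = 0.1352
Iter 21: z = -0.3550 + -0.0976i, |z|^2 = 0.1356
Iter 22: z = -0.3545 + -0.0977i, |z|^2 = 0.1352
Iter 23: z = -0.3549 + -0.0977i, |z|^2 = 0.1355
Iter 24: z = -0.3546 + -0.0976i, |z|^2 = 0.1353
Did not escape in 25 iterations → in set

Answer: yes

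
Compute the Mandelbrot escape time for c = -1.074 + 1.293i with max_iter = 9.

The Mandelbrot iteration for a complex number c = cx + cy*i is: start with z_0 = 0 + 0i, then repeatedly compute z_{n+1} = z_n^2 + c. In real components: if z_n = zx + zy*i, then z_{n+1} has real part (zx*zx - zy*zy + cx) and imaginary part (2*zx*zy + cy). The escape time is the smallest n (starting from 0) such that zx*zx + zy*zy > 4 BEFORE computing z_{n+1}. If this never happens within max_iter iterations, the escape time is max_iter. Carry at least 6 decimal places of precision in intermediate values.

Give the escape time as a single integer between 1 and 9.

Answer: 2

Derivation:
z_0 = 0 + 0i, c = -1.0740 + 1.2930i
Iter 1: z = -1.0740 + 1.2930i, |z|^2 = 2.8253
Iter 2: z = -1.5924 + -1.4844i, |z|^2 = 4.7390
Escaped at iteration 2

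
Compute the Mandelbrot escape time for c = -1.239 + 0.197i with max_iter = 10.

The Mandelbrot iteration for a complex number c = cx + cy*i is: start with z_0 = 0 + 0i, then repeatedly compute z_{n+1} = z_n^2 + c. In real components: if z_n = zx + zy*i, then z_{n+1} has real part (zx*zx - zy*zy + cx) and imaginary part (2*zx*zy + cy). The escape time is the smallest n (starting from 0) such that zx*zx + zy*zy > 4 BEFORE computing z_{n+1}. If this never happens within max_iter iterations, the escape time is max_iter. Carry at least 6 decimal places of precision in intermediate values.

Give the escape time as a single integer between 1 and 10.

Answer: 10

Derivation:
z_0 = 0 + 0i, c = -1.2390 + 0.1970i
Iter 1: z = -1.2390 + 0.1970i, |z|^2 = 1.5739
Iter 2: z = 0.2573 + -0.2912i, |z|^2 = 0.1510
Iter 3: z = -1.2576 + 0.0472i, |z|^2 = 1.5837
Iter 4: z = 0.3403 + 0.0784i, |z|^2 = 0.1219
Iter 5: z = -1.1294 + 0.2503i, |z|^2 = 1.3382
Iter 6: z = -0.0262 + -0.3685i, |z|^2 = 0.1365
Iter 7: z = -1.3741 + 0.2163i, |z|^2 = 1.9349
Iter 8: z = 0.6023 + -0.3974i, |z|^2 = 0.5207
Iter 9: z = -1.0342 + -0.2817i, |z|^2 = 1.1489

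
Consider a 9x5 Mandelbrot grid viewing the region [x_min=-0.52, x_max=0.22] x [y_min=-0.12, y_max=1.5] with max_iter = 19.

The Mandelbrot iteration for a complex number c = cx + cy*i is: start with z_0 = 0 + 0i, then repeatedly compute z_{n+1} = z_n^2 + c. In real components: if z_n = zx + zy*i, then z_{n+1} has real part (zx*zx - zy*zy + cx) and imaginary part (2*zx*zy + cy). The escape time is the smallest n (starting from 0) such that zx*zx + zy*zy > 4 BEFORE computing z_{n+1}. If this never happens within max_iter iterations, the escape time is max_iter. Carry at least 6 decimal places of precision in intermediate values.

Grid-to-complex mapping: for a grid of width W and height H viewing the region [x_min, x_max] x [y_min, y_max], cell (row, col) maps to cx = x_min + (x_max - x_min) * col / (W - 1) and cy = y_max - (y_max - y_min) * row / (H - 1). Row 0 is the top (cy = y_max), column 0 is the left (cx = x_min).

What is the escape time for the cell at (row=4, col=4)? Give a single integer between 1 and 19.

z_0 = 0 + 0i, c = -0.1500 + -0.1200i
Iter 1: z = -0.1500 + -0.1200i, |z|^2 = 0.0369
Iter 2: z = -0.1419 + -0.0840i, |z|^2 = 0.0272
Iter 3: z = -0.1369 + -0.0962i, |z|^2 = 0.0280
Iter 4: z = -0.1405 + -0.0937i, |z|^2 = 0.0285
Iter 5: z = -0.1390 + -0.0937i, |z|^2 = 0.0281
Iter 6: z = -0.1394 + -0.0940i, |z|^2 = 0.0283
Iter 7: z = -0.1394 + -0.0938i, |z|^2 = 0.0282
Iter 8: z = -0.1394 + -0.0939i, |z|^2 = 0.0282
Iter 9: z = -0.1394 + -0.0938i, |z|^2 = 0.0282
Iter 10: z = -0.1394 + -0.0938i, |z|^2 = 0.0282
Iter 11: z = -0.1394 + -0.0938i, |z|^2 = 0.0282
Iter 12: z = -0.1394 + -0.0938i, |z|^2 = 0.0282
Iter 13: z = -0.1394 + -0.0938i, |z|^2 = 0.0282
Iter 14: z = -0.1394 + -0.0938i, |z|^2 = 0.0282
Iter 15: z = -0.1394 + -0.0938i, |z|^2 = 0.0282
Iter 16: z = -0.1394 + -0.0938i, |z|^2 = 0.0282
Iter 17: z = -0.1394 + -0.0938i, |z|^2 = 0.0282
Iter 18: z = -0.1394 + -0.0938i, |z|^2 = 0.0282

Answer: 19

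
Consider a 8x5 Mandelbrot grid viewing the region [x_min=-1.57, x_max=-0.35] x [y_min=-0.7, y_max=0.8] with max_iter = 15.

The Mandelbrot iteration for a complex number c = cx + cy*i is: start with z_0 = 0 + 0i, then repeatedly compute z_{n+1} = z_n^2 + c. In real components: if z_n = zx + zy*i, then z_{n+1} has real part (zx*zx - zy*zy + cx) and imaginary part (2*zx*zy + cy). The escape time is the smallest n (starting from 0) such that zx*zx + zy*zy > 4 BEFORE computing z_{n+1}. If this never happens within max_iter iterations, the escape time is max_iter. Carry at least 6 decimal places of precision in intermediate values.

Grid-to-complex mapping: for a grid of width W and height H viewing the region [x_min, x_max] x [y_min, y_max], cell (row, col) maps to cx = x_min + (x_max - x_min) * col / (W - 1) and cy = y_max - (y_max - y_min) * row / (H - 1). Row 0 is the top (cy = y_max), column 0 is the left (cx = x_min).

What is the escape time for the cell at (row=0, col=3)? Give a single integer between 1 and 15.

Answer: 3

Derivation:
z_0 = 0 + 0i, c = -1.0471 + 0.8000i
Iter 1: z = -1.0471 + 0.8000i, |z|^2 = 1.7365
Iter 2: z = -0.5906 + -0.8754i, |z|^2 = 1.1152
Iter 3: z = -1.4647 + 1.8341i, |z|^2 = 5.5092
Escaped at iteration 3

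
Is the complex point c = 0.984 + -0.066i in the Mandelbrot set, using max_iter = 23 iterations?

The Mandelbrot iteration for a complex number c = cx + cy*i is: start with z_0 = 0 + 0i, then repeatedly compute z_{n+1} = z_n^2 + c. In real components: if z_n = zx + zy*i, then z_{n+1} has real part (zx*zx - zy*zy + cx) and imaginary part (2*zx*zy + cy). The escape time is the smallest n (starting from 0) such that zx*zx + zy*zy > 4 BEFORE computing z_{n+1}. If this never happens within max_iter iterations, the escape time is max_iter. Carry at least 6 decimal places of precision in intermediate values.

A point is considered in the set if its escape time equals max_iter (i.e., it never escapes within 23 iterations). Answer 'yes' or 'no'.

z_0 = 0 + 0i, c = 0.9840 + -0.0660i
Iter 1: z = 0.9840 + -0.0660i, |z|^2 = 0.9726
Iter 2: z = 1.9479 + -0.1959i, |z|^2 = 3.8327
Iter 3: z = 4.7399 + -0.8291i, |z|^2 = 23.1545
Escaped at iteration 3

Answer: no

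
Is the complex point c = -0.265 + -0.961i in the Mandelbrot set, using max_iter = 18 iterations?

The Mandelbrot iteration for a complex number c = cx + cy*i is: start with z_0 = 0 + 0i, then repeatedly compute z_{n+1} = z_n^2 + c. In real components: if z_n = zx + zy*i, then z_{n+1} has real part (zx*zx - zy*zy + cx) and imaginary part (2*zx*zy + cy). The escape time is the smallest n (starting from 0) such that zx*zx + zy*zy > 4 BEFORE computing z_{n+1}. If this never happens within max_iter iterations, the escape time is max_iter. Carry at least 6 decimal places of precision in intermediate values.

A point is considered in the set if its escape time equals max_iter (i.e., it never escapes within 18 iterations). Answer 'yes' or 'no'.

Answer: no

Derivation:
z_0 = 0 + 0i, c = -0.2650 + -0.9610i
Iter 1: z = -0.2650 + -0.9610i, |z|^2 = 0.9937
Iter 2: z = -1.1183 + -0.4517i, |z|^2 = 1.4546
Iter 3: z = 0.7816 + 0.0492i, |z|^2 = 0.6133
Iter 4: z = 0.3434 + -0.8841i, |z|^2 = 0.8996
Iter 5: z = -0.9287 + -1.5683i, |z|^2 = 3.3219
Iter 6: z = -1.8621 + 1.9518i, |z|^2 = 7.2768
Escaped at iteration 6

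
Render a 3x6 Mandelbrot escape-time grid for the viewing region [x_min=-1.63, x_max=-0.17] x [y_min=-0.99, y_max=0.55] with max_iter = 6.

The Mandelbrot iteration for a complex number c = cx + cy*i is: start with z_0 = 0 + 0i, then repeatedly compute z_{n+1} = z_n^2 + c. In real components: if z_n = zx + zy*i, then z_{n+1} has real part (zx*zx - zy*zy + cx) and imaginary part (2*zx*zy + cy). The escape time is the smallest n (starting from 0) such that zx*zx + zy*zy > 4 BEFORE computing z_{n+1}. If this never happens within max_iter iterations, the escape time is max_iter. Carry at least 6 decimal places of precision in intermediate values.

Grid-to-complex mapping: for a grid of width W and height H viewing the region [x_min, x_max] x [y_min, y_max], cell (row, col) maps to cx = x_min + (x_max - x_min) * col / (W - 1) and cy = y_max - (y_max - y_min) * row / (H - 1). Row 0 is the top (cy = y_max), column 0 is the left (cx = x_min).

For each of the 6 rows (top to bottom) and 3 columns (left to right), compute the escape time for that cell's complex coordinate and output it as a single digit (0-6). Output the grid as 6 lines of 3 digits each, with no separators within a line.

Answer: 356
466
666
466
346
236

Derivation:
(row=0, col=0): c = -1.6300 + 0.5500i → escape time 3
(row=0, col=1): c = -0.9000 + 0.5500i → escape time 5
(row=0, col=2): c = -0.1700 + 0.5500i → escape time 6
(row=1, col=0): c = -1.6300 + 0.2420i → escape time 4
(row=1, col=1): c = -0.9000 + 0.2420i → escape time 6
(row=1, col=2): c = -0.1700 + 0.2420i → escape time 6
(row=2, col=0): c = -1.6300 + -0.0660i → escape time 6
(row=2, col=1): c = -0.9000 + -0.0660i → escape time 6
(row=2, col=2): c = -0.1700 + -0.0660i → escape time 6
(row=3, col=0): c = -1.6300 + -0.3740i → escape time 4
(row=3, col=1): c = -0.9000 + -0.3740i → escape time 6
(row=3, col=2): c = -0.1700 + -0.3740i → escape time 6
(row=4, col=0): c = -1.6300 + -0.6820i → escape time 3
(row=4, col=1): c = -0.9000 + -0.6820i → escape time 4
(row=4, col=2): c = -0.1700 + -0.6820i → escape time 6
(row=5, col=0): c = -1.6300 + -0.9900i → escape time 2
(row=5, col=1): c = -0.9000 + -0.9900i → escape time 3
(row=5, col=2): c = -0.1700 + -0.9900i → escape time 6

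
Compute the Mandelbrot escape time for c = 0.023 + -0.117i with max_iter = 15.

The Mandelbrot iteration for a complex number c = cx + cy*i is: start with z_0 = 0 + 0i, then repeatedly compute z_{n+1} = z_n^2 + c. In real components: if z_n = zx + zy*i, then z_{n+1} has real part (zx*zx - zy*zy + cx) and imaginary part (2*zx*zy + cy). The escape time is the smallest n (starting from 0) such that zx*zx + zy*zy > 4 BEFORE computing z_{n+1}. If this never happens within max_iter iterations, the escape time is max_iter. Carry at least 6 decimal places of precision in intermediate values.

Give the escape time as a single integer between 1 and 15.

Answer: 15

Derivation:
z_0 = 0 + 0i, c = 0.0230 + -0.1170i
Iter 1: z = 0.0230 + -0.1170i, |z|^2 = 0.0142
Iter 2: z = 0.0098 + -0.1224i, |z|^2 = 0.0151
Iter 3: z = 0.0081 + -0.1194i, |z|^2 = 0.0143
Iter 4: z = 0.0088 + -0.1189i, |z|^2 = 0.0142
Iter 5: z = 0.0089 + -0.1191i, |z|^2 = 0.0143
Iter 6: z = 0.0089 + -0.1191i, |z|^2 = 0.0143
Iter 7: z = 0.0089 + -0.1191i, |z|^2 = 0.0143
Iter 8: z = 0.0089 + -0.1191i, |z|^2 = 0.0143
Iter 9: z = 0.0089 + -0.1191i, |z|^2 = 0.0143
Iter 10: z = 0.0089 + -0.1191i, |z|^2 = 0.0143
Iter 11: z = 0.0089 + -0.1191i, |z|^2 = 0.0143
Iter 12: z = 0.0089 + -0.1191i, |z|^2 = 0.0143
Iter 13: z = 0.0089 + -0.1191i, |z|^2 = 0.0143
Iter 14: z = 0.0089 + -0.1191i, |z|^2 = 0.0143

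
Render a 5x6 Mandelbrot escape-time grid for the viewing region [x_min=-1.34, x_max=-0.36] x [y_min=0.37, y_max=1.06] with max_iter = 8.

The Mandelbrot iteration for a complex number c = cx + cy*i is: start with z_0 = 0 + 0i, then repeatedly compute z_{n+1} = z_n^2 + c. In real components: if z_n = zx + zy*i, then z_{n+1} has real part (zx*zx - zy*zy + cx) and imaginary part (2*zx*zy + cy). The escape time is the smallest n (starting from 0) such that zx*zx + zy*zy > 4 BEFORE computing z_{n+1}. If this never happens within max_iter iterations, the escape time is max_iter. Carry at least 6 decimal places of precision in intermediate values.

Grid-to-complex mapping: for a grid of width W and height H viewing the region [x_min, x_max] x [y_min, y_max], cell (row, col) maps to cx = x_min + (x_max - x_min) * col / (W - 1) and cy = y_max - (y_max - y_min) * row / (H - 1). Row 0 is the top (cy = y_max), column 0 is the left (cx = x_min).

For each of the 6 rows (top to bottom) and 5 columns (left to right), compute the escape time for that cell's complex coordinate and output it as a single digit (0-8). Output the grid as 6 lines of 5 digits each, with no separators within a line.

Answer: 33334
33345
33457
34588
35688
68788

Derivation:
(row=0, col=0): c = -1.3400 + 1.0600i → escape time 3
(row=0, col=1): c = -1.0950 + 1.0600i → escape time 3
(row=0, col=2): c = -0.8500 + 1.0600i → escape time 3
(row=0, col=3): c = -0.6050 + 1.0600i → escape time 3
(row=0, col=4): c = -0.3600 + 1.0600i → escape time 4
(row=1, col=0): c = -1.3400 + 0.9220i → escape time 3
(row=1, col=1): c = -1.0950 + 0.9220i → escape time 3
(row=1, col=2): c = -0.8500 + 0.9220i → escape time 3
(row=1, col=3): c = -0.6050 + 0.9220i → escape time 4
(row=1, col=4): c = -0.3600 + 0.9220i → escape time 5
(row=2, col=0): c = -1.3400 + 0.7840i → escape time 3
(row=2, col=1): c = -1.0950 + 0.7840i → escape time 3
(row=2, col=2): c = -0.8500 + 0.7840i → escape time 4
(row=2, col=3): c = -0.6050 + 0.7840i → escape time 5
(row=2, col=4): c = -0.3600 + 0.7840i → escape time 7
(row=3, col=0): c = -1.3400 + 0.6460i → escape time 3
(row=3, col=1): c = -1.0950 + 0.6460i → escape time 4
(row=3, col=2): c = -0.8500 + 0.6460i → escape time 5
(row=3, col=3): c = -0.6050 + 0.6460i → escape time 8
(row=3, col=4): c = -0.3600 + 0.6460i → escape time 8
(row=4, col=0): c = -1.3400 + 0.5080i → escape time 3
(row=4, col=1): c = -1.0950 + 0.5080i → escape time 5
(row=4, col=2): c = -0.8500 + 0.5080i → escape time 6
(row=4, col=3): c = -0.6050 + 0.5080i → escape time 8
(row=4, col=4): c = -0.3600 + 0.5080i → escape time 8
(row=5, col=0): c = -1.3400 + 0.3700i → escape time 6
(row=5, col=1): c = -1.0950 + 0.3700i → escape time 8
(row=5, col=2): c = -0.8500 + 0.3700i → escape time 7
(row=5, col=3): c = -0.6050 + 0.3700i → escape time 8
(row=5, col=4): c = -0.3600 + 0.3700i → escape time 8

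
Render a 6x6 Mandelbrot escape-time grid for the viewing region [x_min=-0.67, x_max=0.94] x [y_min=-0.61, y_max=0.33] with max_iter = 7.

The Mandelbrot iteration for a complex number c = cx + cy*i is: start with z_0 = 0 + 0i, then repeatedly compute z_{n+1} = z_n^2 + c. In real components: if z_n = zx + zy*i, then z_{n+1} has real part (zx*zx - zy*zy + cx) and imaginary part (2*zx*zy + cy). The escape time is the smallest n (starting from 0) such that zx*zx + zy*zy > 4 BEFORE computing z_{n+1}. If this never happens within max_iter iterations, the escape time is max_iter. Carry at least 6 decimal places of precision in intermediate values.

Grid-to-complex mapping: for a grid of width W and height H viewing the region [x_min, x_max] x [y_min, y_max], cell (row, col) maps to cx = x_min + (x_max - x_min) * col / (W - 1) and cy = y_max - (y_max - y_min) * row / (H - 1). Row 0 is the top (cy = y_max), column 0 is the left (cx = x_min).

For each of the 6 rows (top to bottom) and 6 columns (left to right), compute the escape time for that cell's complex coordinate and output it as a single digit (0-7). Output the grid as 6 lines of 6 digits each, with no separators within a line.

(row=0, col=0): c = -0.6700 + 0.3300i → escape time 7
(row=0, col=1): c = -0.3480 + 0.3300i → escape time 7
(row=0, col=2): c = -0.0260 + 0.3300i → escape time 7
(row=0, col=3): c = 0.2960 + 0.3300i → escape time 7
(row=0, col=4): c = 0.6180 + 0.3300i → escape time 4
(row=0, col=5): c = 0.9400 + 0.3300i → escape time 3
(row=1, col=0): c = -0.6700 + 0.1420i → escape time 7
(row=1, col=1): c = -0.3480 + 0.1420i → escape time 7
(row=1, col=2): c = -0.0260 + 0.1420i → escape time 7
(row=1, col=3): c = 0.2960 + 0.1420i → escape time 7
(row=1, col=4): c = 0.6180 + 0.1420i → escape time 4
(row=1, col=5): c = 0.9400 + 0.1420i → escape time 3
(row=2, col=0): c = -0.6700 + -0.0460i → escape time 7
(row=2, col=1): c = -0.3480 + -0.0460i → escape time 7
(row=2, col=2): c = -0.0260 + -0.0460i → escape time 7
(row=2, col=3): c = 0.2960 + -0.0460i → escape time 7
(row=2, col=4): c = 0.6180 + -0.0460i → escape time 4
(row=2, col=5): c = 0.9400 + -0.0460i → escape time 3
(row=3, col=0): c = -0.6700 + -0.2340i → escape time 7
(row=3, col=1): c = -0.3480 + -0.2340i → escape time 7
(row=3, col=2): c = -0.0260 + -0.2340i → escape time 7
(row=3, col=3): c = 0.2960 + -0.2340i → escape time 7
(row=3, col=4): c = 0.6180 + -0.2340i → escape time 4
(row=3, col=5): c = 0.9400 + -0.2340i → escape time 3
(row=4, col=0): c = -0.6700 + -0.4220i → escape time 7
(row=4, col=1): c = -0.3480 + -0.4220i → escape time 7
(row=4, col=2): c = -0.0260 + -0.4220i → escape time 7
(row=4, col=3): c = 0.2960 + -0.4220i → escape time 7
(row=4, col=4): c = 0.6180 + -0.4220i → escape time 3
(row=4, col=5): c = 0.9400 + -0.4220i → escape time 2
(row=5, col=0): c = -0.6700 + -0.6100i → escape time 7
(row=5, col=1): c = -0.3480 + -0.6100i → escape time 7
(row=5, col=2): c = -0.0260 + -0.6100i → escape time 7
(row=5, col=3): c = 0.2960 + -0.6100i → escape time 7
(row=5, col=4): c = 0.6180 + -0.6100i → escape time 3
(row=5, col=5): c = 0.9400 + -0.6100i → escape time 2

Answer: 777743
777743
777743
777743
777732
777732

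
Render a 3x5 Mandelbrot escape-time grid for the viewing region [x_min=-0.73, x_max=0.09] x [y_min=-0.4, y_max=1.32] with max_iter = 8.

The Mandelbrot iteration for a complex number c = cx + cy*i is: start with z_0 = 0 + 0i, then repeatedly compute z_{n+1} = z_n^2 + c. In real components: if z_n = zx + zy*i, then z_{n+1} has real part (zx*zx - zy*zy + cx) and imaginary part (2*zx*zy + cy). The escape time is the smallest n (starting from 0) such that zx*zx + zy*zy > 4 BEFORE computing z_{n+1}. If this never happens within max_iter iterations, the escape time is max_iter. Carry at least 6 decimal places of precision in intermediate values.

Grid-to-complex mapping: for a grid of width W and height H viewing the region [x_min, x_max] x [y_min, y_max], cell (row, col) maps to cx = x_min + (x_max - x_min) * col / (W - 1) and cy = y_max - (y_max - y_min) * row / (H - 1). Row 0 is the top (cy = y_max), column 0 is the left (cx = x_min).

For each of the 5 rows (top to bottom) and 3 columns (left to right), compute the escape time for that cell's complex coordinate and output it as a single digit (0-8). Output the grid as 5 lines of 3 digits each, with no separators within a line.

Answer: 222
465
888
888
888

Derivation:
(row=0, col=0): c = -0.7300 + 1.3200i → escape time 2
(row=0, col=1): c = -0.3200 + 1.3200i → escape time 2
(row=0, col=2): c = 0.0900 + 1.3200i → escape time 2
(row=1, col=0): c = -0.7300 + 0.8900i → escape time 4
(row=1, col=1): c = -0.3200 + 0.8900i → escape time 6
(row=1, col=2): c = 0.0900 + 0.8900i → escape time 5
(row=2, col=0): c = -0.7300 + 0.4600i → escape time 8
(row=2, col=1): c = -0.3200 + 0.4600i → escape time 8
(row=2, col=2): c = 0.0900 + 0.4600i → escape time 8
(row=3, col=0): c = -0.7300 + 0.0300i → escape time 8
(row=3, col=1): c = -0.3200 + 0.0300i → escape time 8
(row=3, col=2): c = 0.0900 + 0.0300i → escape time 8
(row=4, col=0): c = -0.7300 + -0.4000i → escape time 8
(row=4, col=1): c = -0.3200 + -0.4000i → escape time 8
(row=4, col=2): c = 0.0900 + -0.4000i → escape time 8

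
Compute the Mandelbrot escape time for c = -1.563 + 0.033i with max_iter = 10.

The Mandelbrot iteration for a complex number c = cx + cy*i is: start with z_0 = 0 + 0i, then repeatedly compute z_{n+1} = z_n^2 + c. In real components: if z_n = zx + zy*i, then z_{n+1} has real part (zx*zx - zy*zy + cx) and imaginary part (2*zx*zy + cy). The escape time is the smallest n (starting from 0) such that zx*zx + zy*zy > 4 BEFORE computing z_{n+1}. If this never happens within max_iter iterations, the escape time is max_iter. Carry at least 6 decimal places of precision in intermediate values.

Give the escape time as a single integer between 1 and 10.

Answer: 8

Derivation:
z_0 = 0 + 0i, c = -1.5630 + 0.0330i
Iter 1: z = -1.5630 + 0.0330i, |z|^2 = 2.4441
Iter 2: z = 0.8789 + -0.0702i, |z|^2 = 0.7774
Iter 3: z = -0.7955 + -0.0903i, |z|^2 = 0.6410
Iter 4: z = -0.9384 + 0.1767i, |z|^2 = 0.9117
Iter 5: z = -0.7137 + -0.2986i, |z|^2 = 0.5986
Iter 6: z = -1.1428 + 0.4593i, |z|^2 = 1.5168
Iter 7: z = -0.4680 + -1.0166i, |z|^2 = 1.2526
Iter 8: z = -2.3775 + 0.9845i, |z|^2 = 6.6220
Escaped at iteration 8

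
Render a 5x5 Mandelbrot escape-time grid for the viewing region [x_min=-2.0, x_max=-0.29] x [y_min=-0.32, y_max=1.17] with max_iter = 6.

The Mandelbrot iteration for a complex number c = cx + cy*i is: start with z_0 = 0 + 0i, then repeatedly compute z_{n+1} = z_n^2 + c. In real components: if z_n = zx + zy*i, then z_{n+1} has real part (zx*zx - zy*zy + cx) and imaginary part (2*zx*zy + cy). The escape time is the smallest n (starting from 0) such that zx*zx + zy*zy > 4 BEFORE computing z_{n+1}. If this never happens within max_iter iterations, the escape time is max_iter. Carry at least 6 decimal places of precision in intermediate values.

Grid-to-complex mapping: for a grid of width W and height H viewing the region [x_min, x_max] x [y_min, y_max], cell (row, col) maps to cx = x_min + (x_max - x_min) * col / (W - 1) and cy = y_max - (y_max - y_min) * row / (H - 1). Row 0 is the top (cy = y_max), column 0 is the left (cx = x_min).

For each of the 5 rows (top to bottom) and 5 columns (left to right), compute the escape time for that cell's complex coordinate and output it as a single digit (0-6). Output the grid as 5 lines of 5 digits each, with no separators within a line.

(row=0, col=0): c = -2.0000 + 1.1700i → escape time 1
(row=0, col=1): c = -1.5725 + 1.1700i → escape time 2
(row=0, col=2): c = -1.1450 + 1.1700i → escape time 3
(row=0, col=3): c = -0.7175 + 1.1700i → escape time 3
(row=0, col=4): c = -0.2900 + 1.1700i → escape time 4
(row=1, col=0): c = -2.0000 + 0.7975i → escape time 1
(row=1, col=1): c = -1.5725 + 0.7975i → escape time 3
(row=1, col=2): c = -1.1450 + 0.7975i → escape time 3
(row=1, col=3): c = -0.7175 + 0.7975i → escape time 4
(row=1, col=4): c = -0.2900 + 0.7975i → escape time 6
(row=2, col=0): c = -2.0000 + 0.4250i → escape time 1
(row=2, col=1): c = -1.5725 + 0.4250i → escape time 3
(row=2, col=2): c = -1.1450 + 0.4250i → escape time 6
(row=2, col=3): c = -0.7175 + 0.4250i → escape time 6
(row=2, col=4): c = -0.2900 + 0.4250i → escape time 6
(row=3, col=0): c = -2.0000 + 0.0525i → escape time 1
(row=3, col=1): c = -1.5725 + 0.0525i → escape time 6
(row=3, col=2): c = -1.1450 + 0.0525i → escape time 6
(row=3, col=3): c = -0.7175 + 0.0525i → escape time 6
(row=3, col=4): c = -0.2900 + 0.0525i → escape time 6
(row=4, col=0): c = -2.0000 + -0.3200i → escape time 1
(row=4, col=1): c = -1.5725 + -0.3200i → escape time 4
(row=4, col=2): c = -1.1450 + -0.3200i → escape time 6
(row=4, col=3): c = -0.7175 + -0.3200i → escape time 6
(row=4, col=4): c = -0.2900 + -0.3200i → escape time 6

Answer: 12334
13346
13666
16666
14666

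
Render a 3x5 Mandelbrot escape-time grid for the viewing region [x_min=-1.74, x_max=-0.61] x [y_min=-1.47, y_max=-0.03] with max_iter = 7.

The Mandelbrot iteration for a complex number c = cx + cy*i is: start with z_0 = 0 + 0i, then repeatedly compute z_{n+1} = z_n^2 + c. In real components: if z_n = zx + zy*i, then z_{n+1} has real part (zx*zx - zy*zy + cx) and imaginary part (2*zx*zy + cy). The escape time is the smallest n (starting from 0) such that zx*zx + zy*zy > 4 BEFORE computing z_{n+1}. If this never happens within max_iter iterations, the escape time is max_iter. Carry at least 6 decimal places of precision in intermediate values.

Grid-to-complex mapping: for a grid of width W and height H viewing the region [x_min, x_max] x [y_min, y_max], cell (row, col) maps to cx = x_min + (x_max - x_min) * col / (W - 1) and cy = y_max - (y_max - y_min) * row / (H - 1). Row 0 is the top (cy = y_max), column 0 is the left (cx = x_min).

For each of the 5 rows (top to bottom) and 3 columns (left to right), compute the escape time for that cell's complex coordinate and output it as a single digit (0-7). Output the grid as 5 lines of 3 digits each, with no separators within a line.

(row=0, col=0): c = -1.7400 + -0.0300i → escape time 7
(row=0, col=1): c = -1.1750 + -0.0300i → escape time 7
(row=0, col=2): c = -0.6100 + -0.0300i → escape time 7
(row=1, col=0): c = -1.7400 + -0.3900i → escape time 3
(row=1, col=1): c = -1.1750 + -0.3900i → escape time 7
(row=1, col=2): c = -0.6100 + -0.3900i → escape time 7
(row=2, col=0): c = -1.7400 + -0.7500i → escape time 3
(row=2, col=1): c = -1.1750 + -0.7500i → escape time 3
(row=2, col=2): c = -0.6100 + -0.7500i → escape time 5
(row=3, col=0): c = -1.7400 + -1.1100i → escape time 1
(row=3, col=1): c = -1.1750 + -1.1100i → escape time 3
(row=3, col=2): c = -0.6100 + -1.1100i → escape time 3
(row=4, col=0): c = -1.7400 + -1.4700i → escape time 1
(row=4, col=1): c = -1.1750 + -1.4700i → escape time 2
(row=4, col=2): c = -0.6100 + -1.4700i → escape time 2

Answer: 777
377
335
133
122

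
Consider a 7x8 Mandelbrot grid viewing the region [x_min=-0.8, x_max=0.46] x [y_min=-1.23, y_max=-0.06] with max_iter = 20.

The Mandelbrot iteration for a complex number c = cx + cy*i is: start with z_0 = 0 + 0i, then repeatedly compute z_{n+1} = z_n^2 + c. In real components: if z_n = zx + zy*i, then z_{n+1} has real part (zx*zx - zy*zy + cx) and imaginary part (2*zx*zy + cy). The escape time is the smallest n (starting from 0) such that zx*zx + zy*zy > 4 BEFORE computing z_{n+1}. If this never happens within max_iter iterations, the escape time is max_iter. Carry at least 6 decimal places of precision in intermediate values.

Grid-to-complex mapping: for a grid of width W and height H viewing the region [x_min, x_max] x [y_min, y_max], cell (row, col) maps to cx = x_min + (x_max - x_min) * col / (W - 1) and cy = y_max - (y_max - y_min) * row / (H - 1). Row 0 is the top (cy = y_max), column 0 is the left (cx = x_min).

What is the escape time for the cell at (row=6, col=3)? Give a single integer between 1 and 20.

Answer: 14

Derivation:
z_0 = 0 + 0i, c = -0.1700 + -1.0629i
Iter 1: z = -0.1700 + -1.0629i, |z|^2 = 1.1586
Iter 2: z = -1.2708 + -0.7015i, |z|^2 = 2.1069
Iter 3: z = 0.9528 + 0.7200i, |z|^2 = 1.4261
Iter 4: z = 0.2194 + 0.3091i, |z|^2 = 0.1437
Iter 5: z = -0.2174 + -0.9272i, |z|^2 = 0.9070
Iter 6: z = -0.9825 + -0.6597i, |z|^2 = 1.4005
Iter 7: z = 0.3602 + 0.2334i, |z|^2 = 0.1842
Iter 8: z = -0.0947 + -0.8947i, |z|^2 = 0.8096
Iter 9: z = -0.9616 + -0.8933i, |z|^2 = 1.7227
Iter 10: z = -0.0434 + 0.6552i, |z|^2 = 0.4312
Iter 11: z = -0.5974 + -1.1197i, |z|^2 = 1.6105
Iter 12: z = -1.0668 + 0.2749i, |z|^2 = 1.2136
Iter 13: z = 0.8924 + -1.6494i, |z|^2 = 3.5170
Iter 14: z = -2.0941 + -4.0068i, |z|^2 = 20.4398
Escaped at iteration 14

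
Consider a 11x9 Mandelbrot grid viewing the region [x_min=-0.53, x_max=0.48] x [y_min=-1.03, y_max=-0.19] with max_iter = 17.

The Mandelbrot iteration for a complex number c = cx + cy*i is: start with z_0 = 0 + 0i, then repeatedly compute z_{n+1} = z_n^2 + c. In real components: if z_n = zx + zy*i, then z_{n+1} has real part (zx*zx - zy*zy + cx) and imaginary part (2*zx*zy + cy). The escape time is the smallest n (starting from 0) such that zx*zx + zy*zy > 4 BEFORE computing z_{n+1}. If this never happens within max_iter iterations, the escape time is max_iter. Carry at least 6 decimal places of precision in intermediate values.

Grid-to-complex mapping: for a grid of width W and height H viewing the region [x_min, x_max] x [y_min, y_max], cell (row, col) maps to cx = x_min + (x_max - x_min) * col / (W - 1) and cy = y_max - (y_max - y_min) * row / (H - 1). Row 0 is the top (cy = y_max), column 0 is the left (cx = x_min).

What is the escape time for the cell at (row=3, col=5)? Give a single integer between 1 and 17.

z_0 = 0 + 0i, c = -0.0250 + -0.5050i
Iter 1: z = -0.0250 + -0.5050i, |z|^2 = 0.2557
Iter 2: z = -0.2794 + -0.4798i, |z|^2 = 0.3082
Iter 3: z = -0.1771 + -0.2369i, |z|^2 = 0.0875
Iter 4: z = -0.0498 + -0.4211i, |z|^2 = 0.1798
Iter 5: z = -0.1998 + -0.4631i, |z|^2 = 0.2544
Iter 6: z = -0.1995 + -0.3199i, |z|^2 = 0.1422
Iter 7: z = -0.0875 + -0.3773i, |z|^2 = 0.1501
Iter 8: z = -0.1597 + -0.4389i, |z|^2 = 0.2182
Iter 9: z = -0.1922 + -0.3648i, |z|^2 = 0.1700
Iter 10: z = -0.1211 + -0.3648i, |z|^2 = 0.1478
Iter 11: z = -0.1434 + -0.4166i, |z|^2 = 0.1941
Iter 12: z = -0.1780 + -0.3855i, |z|^2 = 0.1803
Iter 13: z = -0.1419 + -0.3678i, |z|^2 = 0.1554
Iter 14: z = -0.1401 + -0.4006i, |z|^2 = 0.1801
Iter 15: z = -0.1659 + -0.3927i, |z|^2 = 0.1818
Iter 16: z = -0.1517 + -0.3747i, |z|^2 = 0.1634

Answer: 17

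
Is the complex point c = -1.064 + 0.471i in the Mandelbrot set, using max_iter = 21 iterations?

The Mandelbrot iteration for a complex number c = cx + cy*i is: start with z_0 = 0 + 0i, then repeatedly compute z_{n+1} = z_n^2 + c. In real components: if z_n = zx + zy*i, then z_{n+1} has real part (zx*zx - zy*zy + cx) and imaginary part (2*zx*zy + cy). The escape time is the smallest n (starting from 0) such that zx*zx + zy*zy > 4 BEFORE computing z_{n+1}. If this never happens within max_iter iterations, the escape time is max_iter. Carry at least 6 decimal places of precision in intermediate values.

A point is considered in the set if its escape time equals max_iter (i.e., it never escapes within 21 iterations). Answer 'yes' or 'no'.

z_0 = 0 + 0i, c = -1.0640 + 0.4710i
Iter 1: z = -1.0640 + 0.4710i, |z|^2 = 1.3539
Iter 2: z = -0.1537 + -0.5313i, |z|^2 = 0.3059
Iter 3: z = -1.3226 + 0.6344i, |z|^2 = 2.1518
Iter 4: z = 0.2829 + -1.2071i, |z|^2 = 1.5370
Iter 5: z = -2.4409 + -0.2120i, |z|^2 = 6.0032
Escaped at iteration 5

Answer: no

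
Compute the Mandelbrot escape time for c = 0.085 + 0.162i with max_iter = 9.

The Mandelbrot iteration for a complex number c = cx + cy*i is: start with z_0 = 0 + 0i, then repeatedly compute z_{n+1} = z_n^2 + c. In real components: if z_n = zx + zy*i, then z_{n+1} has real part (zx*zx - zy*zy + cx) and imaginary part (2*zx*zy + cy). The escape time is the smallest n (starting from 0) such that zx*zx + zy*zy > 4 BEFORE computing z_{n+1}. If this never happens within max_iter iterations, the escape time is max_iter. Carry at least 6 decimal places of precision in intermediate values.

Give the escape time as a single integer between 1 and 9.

Answer: 9

Derivation:
z_0 = 0 + 0i, c = 0.0850 + 0.1620i
Iter 1: z = 0.0850 + 0.1620i, |z|^2 = 0.0335
Iter 2: z = 0.0660 + 0.1895i, |z|^2 = 0.0403
Iter 3: z = 0.0534 + 0.1870i, |z|^2 = 0.0378
Iter 4: z = 0.0529 + 0.1820i, |z|^2 = 0.0359
Iter 5: z = 0.0547 + 0.1812i, |z|^2 = 0.0358
Iter 6: z = 0.0551 + 0.1818i, |z|^2 = 0.0361
Iter 7: z = 0.0550 + 0.1821i, |z|^2 = 0.0362
Iter 8: z = 0.0549 + 0.1820i, |z|^2 = 0.0361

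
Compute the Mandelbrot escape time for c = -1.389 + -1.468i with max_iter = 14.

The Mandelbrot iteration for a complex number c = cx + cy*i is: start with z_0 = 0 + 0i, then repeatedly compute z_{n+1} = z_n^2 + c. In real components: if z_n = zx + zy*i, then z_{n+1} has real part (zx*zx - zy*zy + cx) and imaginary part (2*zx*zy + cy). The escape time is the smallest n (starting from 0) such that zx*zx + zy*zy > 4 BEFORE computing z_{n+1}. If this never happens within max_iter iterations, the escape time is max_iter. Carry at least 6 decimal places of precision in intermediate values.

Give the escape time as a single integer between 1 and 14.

z_0 = 0 + 0i, c = -1.3890 + -1.4680i
Iter 1: z = -1.3890 + -1.4680i, |z|^2 = 4.0843
Escaped at iteration 1

Answer: 1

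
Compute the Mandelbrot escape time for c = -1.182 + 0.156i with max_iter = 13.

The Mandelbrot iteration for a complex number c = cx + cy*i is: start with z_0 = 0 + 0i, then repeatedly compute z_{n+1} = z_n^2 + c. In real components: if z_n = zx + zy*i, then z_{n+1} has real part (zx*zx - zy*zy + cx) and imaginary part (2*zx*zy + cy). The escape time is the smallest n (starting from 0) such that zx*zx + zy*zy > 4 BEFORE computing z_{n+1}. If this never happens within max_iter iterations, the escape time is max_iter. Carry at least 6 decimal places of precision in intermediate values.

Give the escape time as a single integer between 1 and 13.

z_0 = 0 + 0i, c = -1.1820 + 0.1560i
Iter 1: z = -1.1820 + 0.1560i, |z|^2 = 1.4215
Iter 2: z = 0.1908 + -0.2128i, |z|^2 = 0.0817
Iter 3: z = -1.1909 + 0.0748i, |z|^2 = 1.4238
Iter 4: z = 0.2306 + -0.0222i, |z|^2 = 0.0537
Iter 5: z = -1.1293 + 0.1458i, |z|^2 = 1.2966
Iter 6: z = 0.0721 + -0.1733i, |z|^2 = 0.0352
Iter 7: z = -1.2068 + 0.1310i, |z|^2 = 1.4736
Iter 8: z = 0.2572 + -0.1602i, |z|^2 = 0.0918
Iter 9: z = -1.1415 + 0.0736i, |z|^2 = 1.3084
Iter 10: z = 0.1156 + -0.0120i, |z|^2 = 0.0135
Iter 11: z = -1.1688 + 0.1532i, |z|^2 = 1.3895
Iter 12: z = 0.1606 + -0.2022i, |z|^2 = 0.0667

Answer: 13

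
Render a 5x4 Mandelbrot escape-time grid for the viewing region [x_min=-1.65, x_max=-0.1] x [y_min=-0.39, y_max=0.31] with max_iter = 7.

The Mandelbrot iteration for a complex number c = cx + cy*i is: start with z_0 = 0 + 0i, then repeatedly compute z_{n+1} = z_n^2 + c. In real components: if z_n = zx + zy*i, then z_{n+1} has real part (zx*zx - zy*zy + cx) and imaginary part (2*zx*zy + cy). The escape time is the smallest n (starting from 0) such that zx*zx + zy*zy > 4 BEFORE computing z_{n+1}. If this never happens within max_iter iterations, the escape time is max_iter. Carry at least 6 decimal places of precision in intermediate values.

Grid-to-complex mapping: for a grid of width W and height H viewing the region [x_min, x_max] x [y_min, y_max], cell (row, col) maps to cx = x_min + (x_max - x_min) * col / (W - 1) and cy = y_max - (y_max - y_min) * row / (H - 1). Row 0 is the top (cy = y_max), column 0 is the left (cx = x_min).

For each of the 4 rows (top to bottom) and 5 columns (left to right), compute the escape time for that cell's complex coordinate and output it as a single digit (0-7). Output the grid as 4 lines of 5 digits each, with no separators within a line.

Answer: 47777
67777
57777
37777

Derivation:
(row=0, col=0): c = -1.6500 + 0.3100i → escape time 4
(row=0, col=1): c = -1.2625 + 0.3100i → escape time 7
(row=0, col=2): c = -0.8750 + 0.3100i → escape time 7
(row=0, col=3): c = -0.4875 + 0.3100i → escape time 7
(row=0, col=4): c = -0.1000 + 0.3100i → escape time 7
(row=1, col=0): c = -1.6500 + 0.0767i → escape time 6
(row=1, col=1): c = -1.2625 + 0.0767i → escape time 7
(row=1, col=2): c = -0.8750 + 0.0767i → escape time 7
(row=1, col=3): c = -0.4875 + 0.0767i → escape time 7
(row=1, col=4): c = -0.1000 + 0.0767i → escape time 7
(row=2, col=0): c = -1.6500 + -0.1567i → escape time 5
(row=2, col=1): c = -1.2625 + -0.1567i → escape time 7
(row=2, col=2): c = -0.8750 + -0.1567i → escape time 7
(row=2, col=3): c = -0.4875 + -0.1567i → escape time 7
(row=2, col=4): c = -0.1000 + -0.1567i → escape time 7
(row=3, col=0): c = -1.6500 + -0.3900i → escape time 3
(row=3, col=1): c = -1.2625 + -0.3900i → escape time 7
(row=3, col=2): c = -0.8750 + -0.3900i → escape time 7
(row=3, col=3): c = -0.4875 + -0.3900i → escape time 7
(row=3, col=4): c = -0.1000 + -0.3900i → escape time 7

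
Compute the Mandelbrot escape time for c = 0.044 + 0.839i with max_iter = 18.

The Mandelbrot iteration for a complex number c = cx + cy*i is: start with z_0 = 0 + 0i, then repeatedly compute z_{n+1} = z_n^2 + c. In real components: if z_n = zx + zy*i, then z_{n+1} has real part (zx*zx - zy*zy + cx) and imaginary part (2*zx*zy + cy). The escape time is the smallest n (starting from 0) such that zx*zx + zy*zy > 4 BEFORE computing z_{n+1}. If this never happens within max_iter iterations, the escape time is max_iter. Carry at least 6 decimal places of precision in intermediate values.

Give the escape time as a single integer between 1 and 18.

Answer: 8

Derivation:
z_0 = 0 + 0i, c = 0.0440 + 0.8390i
Iter 1: z = 0.0440 + 0.8390i, |z|^2 = 0.7059
Iter 2: z = -0.6580 + 0.9128i, |z|^2 = 1.2662
Iter 3: z = -0.3563 + -0.3623i, |z|^2 = 0.2582
Iter 4: z = 0.0397 + 1.0972i, |z|^2 = 1.2053
Iter 5: z = -1.1582 + 0.9262i, |z|^2 = 2.1992
Iter 6: z = 0.5276 + -1.3064i, |z|^2 = 1.9849
Iter 7: z = -1.3843 + -0.5394i, |z|^2 = 2.2072
Iter 8: z = 1.6693 + 2.3323i, |z|^2 = 8.2263
Escaped at iteration 8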